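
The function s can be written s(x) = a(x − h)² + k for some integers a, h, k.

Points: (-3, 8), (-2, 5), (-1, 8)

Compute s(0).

First differences -3, 3; second difference 6 = 2a, so a = 3.
Expanding, the x-coefficient is −2ah = -6h; matching it to the data gives h = -2, and then k = 5.
So s(x) = 3(x + 2)² + 5.
s(0) = 3·2² + 5 = 17.

17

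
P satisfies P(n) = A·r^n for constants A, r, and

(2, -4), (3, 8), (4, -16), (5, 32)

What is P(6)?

-64

Consecutive ratio: 8/(-4) = -2, and -16/8 = -2, so r = -2.
Then A·(-2)^2 = -4 gives A = -1, and P(n) = -1·(-2)^n.
P(6) = -1·(-2)^6 = -64.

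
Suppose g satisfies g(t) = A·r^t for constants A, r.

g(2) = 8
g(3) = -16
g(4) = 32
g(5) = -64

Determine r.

-2

Consecutive ratio: -16/8 = -2, and 32/(-16) = -2, so r = -2.
Then A·(-2)^2 = 8 gives A = 2, and g(t) = 2·(-2)^t.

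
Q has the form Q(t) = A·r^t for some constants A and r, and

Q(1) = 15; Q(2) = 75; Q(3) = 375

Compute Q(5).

9375

Consecutive ratio: 75/15 = 5, and 375/75 = 5, so r = 5.
Then A·5^1 = 15 gives A = 3, and Q(t) = 3·5^t.
Q(5) = 3·5^5 = 9375.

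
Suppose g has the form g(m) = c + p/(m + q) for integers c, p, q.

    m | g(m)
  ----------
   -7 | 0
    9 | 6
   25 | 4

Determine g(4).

11

(g(m) − c)(m + q) = p for each data point; the three points give a linear system in c and q, then p follows.
Solving: c = 3, q = -1, p = 24, so g(m) = 3 + 24/(m − 1).
Then g(4) = 3 + 24/3 = 11.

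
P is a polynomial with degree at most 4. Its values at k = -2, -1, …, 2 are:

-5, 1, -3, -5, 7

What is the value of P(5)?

247

First differences: 6, -4, -2, 12. Second differences: -10, 2, 14. Third differences: 12, 12.
Level-3 differences are constant, so P has degree 3.
Fitting a degree-3 polynomial gives P(k) = 2k³ + k² - 5k - 3.
Then P(5) = 247.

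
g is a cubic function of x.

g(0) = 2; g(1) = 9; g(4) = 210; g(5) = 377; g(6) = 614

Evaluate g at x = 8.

Write g(x) = ax³ + bx² + cx + d; the 5 given values yield a linear system in the 4 coefficients.
Solving, g(x) = 2x³ + 5x² + 2.
Then g(8) = 1346.

1346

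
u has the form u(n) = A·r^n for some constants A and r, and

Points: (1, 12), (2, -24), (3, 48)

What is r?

Consecutive ratio: -24/12 = -2, and 48/(-24) = -2, so r = -2.
Then A·(-2)^1 = 12 gives A = -6, and u(n) = -6·(-2)^n.

-2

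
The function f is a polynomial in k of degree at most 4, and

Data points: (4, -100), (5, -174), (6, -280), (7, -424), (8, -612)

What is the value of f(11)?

First differences: -74, -106, -144, -188. Second differences: -32, -38, -44. Third differences: -6, -6.
Level-3 differences are constant, so f has degree 3.
Fitting a degree-3 polynomial gives f(k) = -k³ - k² - 4k - 4.
Then f(11) = -1500.

-1500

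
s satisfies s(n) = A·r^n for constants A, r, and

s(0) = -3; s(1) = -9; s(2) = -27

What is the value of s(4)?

-243

Consecutive ratio: -9/(-3) = 3, and -27/(-9) = 3, so r = 3.
Then A·3^0 = -3 gives A = -3, and s(n) = -3·3^n.
s(4) = -3·3^4 = -243.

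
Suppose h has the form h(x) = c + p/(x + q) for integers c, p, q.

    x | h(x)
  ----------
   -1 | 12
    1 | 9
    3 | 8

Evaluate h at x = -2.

18

(h(x) − c)(x + q) = p for each data point; the three points give a linear system in c and q, then p follows.
Solving: c = 6, q = 3, p = 12, so h(x) = 6 + 12/(x + 3).
Then h(-2) = 6 + 12/1 = 18.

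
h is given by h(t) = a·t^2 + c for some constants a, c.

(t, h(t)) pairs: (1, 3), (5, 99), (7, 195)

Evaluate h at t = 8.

255

From h(1) = 3 and h(5) = 99: 1a + c = 3 and 25a + c = 99.
Subtracting: 24a = 96, so a = 4; then c = 3 − 4·1 = -1.
So h(t) = 4t² − 1, and h(8) = 255.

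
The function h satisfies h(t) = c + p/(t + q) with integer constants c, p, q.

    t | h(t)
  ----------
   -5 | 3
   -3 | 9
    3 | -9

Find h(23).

-4

(h(t) − c)(t + q) = p for each data point; the three points give a linear system in c and q, then p follows.
Solving: c = -3, q = 1, p = -24, so h(t) = -3 − 24/(t + 1).
Then h(23) = -3 − 24/24 = -4.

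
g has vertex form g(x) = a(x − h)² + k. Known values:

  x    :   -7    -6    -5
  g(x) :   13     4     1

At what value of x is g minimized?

First differences -9, -3; second difference 6 = 2a, so a = 3.
Expanding, the x-coefficient is −2ah = -6h; matching it to the data gives h = -5, and then k = 1.
So g(x) = 3(x + 5)² + 1.
Hence h = -5.

-5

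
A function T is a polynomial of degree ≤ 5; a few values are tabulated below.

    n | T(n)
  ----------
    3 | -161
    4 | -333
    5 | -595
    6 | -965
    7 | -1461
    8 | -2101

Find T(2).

-61

First differences: -172, -262, -370, -496, -640. Second differences: -90, -108, -126, -144. Third differences: -18, -18, -18.
Level-3 differences are constant, so T has degree 3.
Fitting a degree-3 polynomial gives T(n) = -3n³ - 9n² + 2n - 5.
Then T(2) = -61.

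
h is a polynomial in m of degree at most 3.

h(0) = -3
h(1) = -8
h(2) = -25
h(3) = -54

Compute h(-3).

First differences: -5, -17, -29. Second differences: -12, -12.
Level-2 differences are constant, so h has degree 2.
Fitting a degree-2 polynomial gives h(m) = -6m² + m - 3.
Then h(-3) = -60.

-60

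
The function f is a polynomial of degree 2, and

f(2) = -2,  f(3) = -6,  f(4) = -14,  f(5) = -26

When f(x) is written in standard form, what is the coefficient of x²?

-2

First differences: -4, -8, -12. Second differences: -4, -4.
Level-2 differences are constant, so f has degree 2.
Fitting a degree-2 polynomial gives f(x) = -2x² + 6x - 6.
The coefficient of x² is -2.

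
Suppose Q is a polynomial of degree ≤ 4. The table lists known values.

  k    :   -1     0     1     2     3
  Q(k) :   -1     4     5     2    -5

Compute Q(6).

-50

First differences: 5, 1, -3, -7. Second differences: -4, -4, -4.
Level-2 differences are constant, so Q has degree 2.
Fitting a degree-2 polynomial gives Q(k) = -2k² + 3k + 4.
Then Q(6) = -50.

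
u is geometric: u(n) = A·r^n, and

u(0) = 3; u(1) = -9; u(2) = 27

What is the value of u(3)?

-81

Consecutive ratio: -9/3 = -3, and 27/(-9) = -3, so r = -3.
Then A·(-3)^0 = 3 gives A = 3, and u(n) = 3·(-3)^n.
u(3) = 3·(-3)^3 = -81.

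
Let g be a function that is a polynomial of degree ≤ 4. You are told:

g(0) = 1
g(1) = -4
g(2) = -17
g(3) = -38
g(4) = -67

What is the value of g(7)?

Write g(k) = ak^4 + bk³ + ck² + dk + e; the 5 given values yield a linear system in the 5 coefficients.
Solving, the top 2 coefficients vanish, and g(k) = -4k² - k + 1.
Then g(7) = -202.

-202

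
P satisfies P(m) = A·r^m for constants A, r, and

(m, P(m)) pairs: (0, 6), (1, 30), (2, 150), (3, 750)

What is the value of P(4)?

3750

Consecutive ratio: 30/6 = 5, and 150/30 = 5, so r = 5.
Then A·5^0 = 6 gives A = 6, and P(m) = 6·5^m.
P(4) = 6·5^4 = 3750.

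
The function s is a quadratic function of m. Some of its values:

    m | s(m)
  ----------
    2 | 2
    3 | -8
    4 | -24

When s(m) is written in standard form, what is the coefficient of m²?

Write s(m) = am² + bm + c; the 3 given values yield a linear system in the 3 coefficients.
Solving, s(m) = -3m² + 5m + 4.
The coefficient of m² is -3.

-3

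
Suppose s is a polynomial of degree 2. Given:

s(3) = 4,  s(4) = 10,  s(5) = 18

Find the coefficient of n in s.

Write s(n) = an² + bn + c; the 3 given values yield a linear system in the 3 coefficients.
Solving, s(n) = n² - n - 2.
The coefficient of n is -1.

-1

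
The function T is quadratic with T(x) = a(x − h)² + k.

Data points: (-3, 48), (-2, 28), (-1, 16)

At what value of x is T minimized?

First differences -20, -12; second difference 8 = 2a, so a = 4.
Expanding, the x-coefficient is −2ah = -8h; matching it to the data gives h = 0, and then k = 12.
So T(x) = 4(x + 0)² + 12.
Hence h = 0.

0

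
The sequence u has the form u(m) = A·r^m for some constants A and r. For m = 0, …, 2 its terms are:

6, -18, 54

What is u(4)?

486

Consecutive ratio: -18/6 = -3, and 54/(-18) = -3, so r = -3.
Then A·(-3)^0 = 6 gives A = 6, and u(m) = 6·(-3)^m.
u(4) = 6·(-3)^4 = 486.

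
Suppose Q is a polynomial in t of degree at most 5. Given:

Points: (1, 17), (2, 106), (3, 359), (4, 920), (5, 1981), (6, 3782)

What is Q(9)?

Write Q(t) = at^5 + bt^4 + ct³ + dt² + et + p; the 6 given values yield a linear system in the 6 coefficients.
Solving, the leading coefficient vanishes, and Q(t) = 2t^4 + 4t³ + 8t² + 7t - 4.
Then Q(9) = 16745.

16745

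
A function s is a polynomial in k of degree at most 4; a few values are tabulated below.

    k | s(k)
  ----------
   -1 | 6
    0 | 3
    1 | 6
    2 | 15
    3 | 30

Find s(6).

111

First differences: -3, 3, 9, 15. Second differences: 6, 6, 6.
Level-2 differences are constant, so s has degree 2.
Fitting a degree-2 polynomial gives s(k) = 3k² + 3.
Then s(6) = 111.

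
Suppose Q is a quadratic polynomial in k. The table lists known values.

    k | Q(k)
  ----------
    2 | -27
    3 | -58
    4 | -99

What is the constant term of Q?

5

Write Q(k) = ak² + bk + c; the 3 given values yield a linear system in the 3 coefficients.
Solving, Q(k) = -5k² - 6k + 5.
The constant term is Q(0) = 5.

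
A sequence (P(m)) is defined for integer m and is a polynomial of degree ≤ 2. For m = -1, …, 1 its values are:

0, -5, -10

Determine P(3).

Write P(m) = am² + bm + c; the 3 given values yield a linear system in the 3 coefficients.
Solving, the leading coefficient vanishes, and P(m) = -5m - 5.
Then P(3) = -20.

-20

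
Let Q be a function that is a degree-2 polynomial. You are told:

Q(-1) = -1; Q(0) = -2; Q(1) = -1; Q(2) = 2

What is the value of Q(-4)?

14

Write Q(t) = at² + bt + c; the 4 given values yield a linear system in the 3 coefficients.
Solving, Q(t) = t² - 2.
Then Q(-4) = 14.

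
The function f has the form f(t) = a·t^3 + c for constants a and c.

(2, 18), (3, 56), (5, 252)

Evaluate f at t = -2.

From f(2) = 18 and f(3) = 56: 8a + c = 18 and 27a + c = 56.
Subtracting: 19a = 38, so a = 2; then c = 18 − 2·8 = 2.
So f(t) = 2t³ + 2, and f(-2) = -14.

-14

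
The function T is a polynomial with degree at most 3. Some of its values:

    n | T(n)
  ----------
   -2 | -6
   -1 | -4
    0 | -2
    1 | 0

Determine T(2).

2

Write T(n) = an³ + bn² + cn + d; the 4 given values yield a linear system in the 4 coefficients.
Solving, the top 2 coefficients vanish, and T(n) = 2n - 2.
Then T(2) = 2.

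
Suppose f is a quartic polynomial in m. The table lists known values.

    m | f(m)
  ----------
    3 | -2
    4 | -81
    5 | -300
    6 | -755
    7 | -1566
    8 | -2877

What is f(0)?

-5

First differences: -79, -219, -455, -811, -1311. Second differences: -140, -236, -356, -500. Third differences: -96, -120, -144. Fourth differences: -24, -24.
Level-4 differences are constant, so f has degree 4.
Fitting a degree-4 polynomial gives f(m) = -m^4 + 2m³ + 3m² + m - 5.
The constant term is f(0) = -5.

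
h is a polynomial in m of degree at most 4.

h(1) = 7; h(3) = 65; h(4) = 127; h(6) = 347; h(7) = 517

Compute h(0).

-1

Write h(m) = am^4 + bm³ + cm² + dm + e; the 5 given values yield a linear system in the 5 coefficients.
Solving, the leading coefficient vanishes, and h(m) = m³ + 3m² + 4m - 1.
Then h(0) = -1.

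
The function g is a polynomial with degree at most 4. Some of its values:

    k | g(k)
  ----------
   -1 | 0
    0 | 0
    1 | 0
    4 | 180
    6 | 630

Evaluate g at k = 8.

1512

Write g(k) = ak^4 + bk³ + ck² + dk + e; the 5 given values yield a linear system in the 5 coefficients.
Solving, the leading coefficient vanishes, and g(k) = 3k³ - 3k.
Then g(8) = 1512.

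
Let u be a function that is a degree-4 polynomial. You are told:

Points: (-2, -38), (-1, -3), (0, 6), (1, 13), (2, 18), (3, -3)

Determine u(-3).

-147

Write u(m) = am^4 + bm³ + cm² + dm + e; the 6 given values yield a linear system in the 5 coefficients.
Solving, u(m) = -m^4 + 2m³ + 6m + 6.
Then u(-3) = -147.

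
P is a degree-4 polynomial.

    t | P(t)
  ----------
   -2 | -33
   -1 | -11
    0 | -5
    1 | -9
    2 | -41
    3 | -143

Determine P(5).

-845

First differences: 22, 6, -4, -32, -102. Second differences: -16, -10, -28, -70. Third differences: 6, -18, -42. Fourth differences: -24, -24.
Level-4 differences are constant, so P has degree 4.
Fitting a degree-4 polynomial gives P(t) = -t^4 - t³ - 4t² + 2t - 5.
Then P(5) = -845.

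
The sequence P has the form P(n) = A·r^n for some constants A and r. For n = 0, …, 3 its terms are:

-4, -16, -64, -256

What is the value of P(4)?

Consecutive ratio: -16/(-4) = 4, and -64/(-16) = 4, so r = 4.
Then A·4^0 = -4 gives A = -4, and P(n) = -4·4^n.
P(4) = -4·4^4 = -1024.

-1024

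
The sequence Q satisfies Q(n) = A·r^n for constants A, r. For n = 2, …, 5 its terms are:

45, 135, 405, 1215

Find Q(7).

10935

Consecutive ratio: 135/45 = 3, and 405/135 = 3, so r = 3.
Then A·3^2 = 45 gives A = 5, and Q(n) = 5·3^n.
Q(7) = 5·3^7 = 10935.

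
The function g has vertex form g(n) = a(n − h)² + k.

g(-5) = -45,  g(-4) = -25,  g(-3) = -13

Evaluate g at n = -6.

First differences 20, 12; second difference -8 = 2a, so a = -4.
Expanding, the n-coefficient is −2ah = 8h; matching it to the data gives h = -2, and then k = -9.
So g(n) = -4(n + 2)² − 9.
g(-6) = -4·(-4)² − 9 = -73.

-73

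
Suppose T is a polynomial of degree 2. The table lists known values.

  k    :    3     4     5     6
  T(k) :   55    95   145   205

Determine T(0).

First differences: 40, 50, 60. Second differences: 10, 10.
Level-2 differences are constant, so T has degree 2.
Fitting a degree-2 polynomial gives T(k) = 5k² + 5k - 5.
Then T(0) = -5.

-5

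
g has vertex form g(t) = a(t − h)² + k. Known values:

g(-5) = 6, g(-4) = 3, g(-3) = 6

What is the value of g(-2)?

15

First differences -3, 3; second difference 6 = 2a, so a = 3.
Expanding, the t-coefficient is −2ah = -6h; matching it to the data gives h = -4, and then k = 3.
So g(t) = 3(t + 4)² + 3.
g(-2) = 3·2² + 3 = 15.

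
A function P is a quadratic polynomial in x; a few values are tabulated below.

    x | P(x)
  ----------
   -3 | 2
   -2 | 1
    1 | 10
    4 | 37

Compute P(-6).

Write P(x) = ax² + bx + c; the 4 given values yield a linear system in the 3 coefficients.
Solving, P(x) = x² + 4x + 5.
Then P(-6) = 17.

17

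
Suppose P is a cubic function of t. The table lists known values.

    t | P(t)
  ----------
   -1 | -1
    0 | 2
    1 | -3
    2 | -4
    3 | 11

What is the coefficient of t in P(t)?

-3

Write P(t) = at³ + bt² + ct + d; the 5 given values yield a linear system in the 4 coefficients.
Solving, P(t) = 2t³ - 4t² - 3t + 2.
The coefficient of t is -3.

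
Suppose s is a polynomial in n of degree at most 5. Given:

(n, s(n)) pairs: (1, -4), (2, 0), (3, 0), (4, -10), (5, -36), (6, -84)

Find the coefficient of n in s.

First differences: 4, 0, -10, -26, -48. Second differences: -4, -10, -16, -22. Third differences: -6, -6, -6.
Level-3 differences are constant, so s has degree 3.
Fitting a degree-3 polynomial gives s(n) = -n³ + 4n² - n - 6.
The coefficient of n is -1.

-1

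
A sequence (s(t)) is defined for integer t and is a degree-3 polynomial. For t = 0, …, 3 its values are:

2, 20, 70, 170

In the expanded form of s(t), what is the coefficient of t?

Write s(t) = at³ + bt² + ct + d; the 4 given values yield a linear system in the 4 coefficients.
Solving, s(t) = 3t³ + 7t² + 8t + 2.
The coefficient of t is 8.

8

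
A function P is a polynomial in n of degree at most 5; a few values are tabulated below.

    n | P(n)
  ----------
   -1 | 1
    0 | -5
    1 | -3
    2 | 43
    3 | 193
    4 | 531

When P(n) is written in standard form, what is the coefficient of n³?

4

Write P(n) = an^5 + bn^4 + cn³ + dn² + en + p; the 6 given values yield a linear system in the 6 coefficients.
Solving, the leading coefficient vanishes, and P(n) = n^4 + 4n³ + 3n² - 6n - 5.
The coefficient of n³ is 4.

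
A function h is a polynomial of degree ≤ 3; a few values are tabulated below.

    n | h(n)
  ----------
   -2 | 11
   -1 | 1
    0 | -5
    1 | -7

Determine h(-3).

25

First differences: -10, -6, -2. Second differences: 4, 4.
Level-2 differences are constant, so h has degree 2.
Fitting a degree-2 polynomial gives h(n) = 2n² - 4n - 5.
Then h(-3) = 25.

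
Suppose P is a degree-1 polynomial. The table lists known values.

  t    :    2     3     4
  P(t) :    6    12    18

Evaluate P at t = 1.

Write P(t) = at + b; the 3 given values yield a linear system in the 2 coefficients.
Solving, P(t) = 6t - 6.
Then P(1) = 0.

0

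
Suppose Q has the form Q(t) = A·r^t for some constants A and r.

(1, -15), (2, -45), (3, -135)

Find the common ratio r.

Consecutive ratio: -45/(-15) = 3, and -135/(-45) = 3, so r = 3.
Then A·3^1 = -15 gives A = -5, and Q(t) = -5·3^t.

3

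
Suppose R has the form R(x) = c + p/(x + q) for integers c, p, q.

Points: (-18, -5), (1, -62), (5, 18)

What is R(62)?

-1

(R(x) − c)(x + q) = p for each data point; the three points give a linear system in c and q, then p follows.
Solving: c = -2, q = -2, p = 60, so R(x) = -2 + 60/(x − 2).
Then R(62) = -2 + 60/60 = -1.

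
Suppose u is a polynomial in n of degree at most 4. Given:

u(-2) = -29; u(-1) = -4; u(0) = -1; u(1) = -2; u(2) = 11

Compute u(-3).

-94

Write u(n) = an^4 + bn³ + cn² + dn + e; the 5 given values yield a linear system in the 5 coefficients.
Solving, the leading coefficient vanishes, and u(n) = 3n³ - 2n² - 2n - 1.
Then u(-3) = -94.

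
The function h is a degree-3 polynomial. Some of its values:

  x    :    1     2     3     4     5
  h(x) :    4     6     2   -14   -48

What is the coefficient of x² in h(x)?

First differences: 2, -4, -16, -34. Second differences: -6, -12, -18. Third differences: -6, -6.
Level-3 differences are constant, so h has degree 3.
Fitting a degree-3 polynomial gives h(x) = -x³ + 3x² + 2.
The coefficient of x² is 3.

3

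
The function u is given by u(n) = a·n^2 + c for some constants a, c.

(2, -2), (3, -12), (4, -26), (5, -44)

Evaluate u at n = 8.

-122

From u(2) = -2 and u(3) = -12: 4a + c = -2 and 9a + c = -12.
Subtracting: 5a = -10, so a = -2; then c = -2 − (-2)·4 = 6.
So u(n) = -2n² + 6, and u(8) = -122.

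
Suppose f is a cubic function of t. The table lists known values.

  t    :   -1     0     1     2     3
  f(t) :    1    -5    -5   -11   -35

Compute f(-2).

First differences: -6, 0, -6, -24. Second differences: 6, -6, -18. Third differences: -12, -12.
Level-3 differences are constant, so f has degree 3.
Fitting a degree-3 polynomial gives f(t) = -2t³ + 3t² - t - 5.
Then f(-2) = 25.

25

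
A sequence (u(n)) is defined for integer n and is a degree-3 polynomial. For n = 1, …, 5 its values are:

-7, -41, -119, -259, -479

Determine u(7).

First differences: -34, -78, -140, -220. Second differences: -44, -62, -80. Third differences: -18, -18.
Level-3 differences are constant, so u has degree 3.
Fitting a degree-3 polynomial gives u(n) = -3n³ - 4n² - n + 1.
Then u(7) = -1231.

-1231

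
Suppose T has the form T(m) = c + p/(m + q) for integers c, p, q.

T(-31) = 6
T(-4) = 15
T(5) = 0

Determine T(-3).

20

(T(m) − c)(m + q) = p for each data point; the three points give a linear system in c and q, then p follows.
Solving: c = 5, q = 1, p = -30, so T(m) = 5 − 30/(m + 1).
Then T(-3) = 5 − 30/(-2) = 20.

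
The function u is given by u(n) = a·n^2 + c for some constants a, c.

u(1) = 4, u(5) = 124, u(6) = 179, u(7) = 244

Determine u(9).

404

From u(1) = 4 and u(5) = 124: 1a + c = 4 and 25a + c = 124.
Subtracting: 24a = 120, so a = 5; then c = 4 − 5·1 = -1.
So u(n) = 5n² − 1, and u(9) = 404.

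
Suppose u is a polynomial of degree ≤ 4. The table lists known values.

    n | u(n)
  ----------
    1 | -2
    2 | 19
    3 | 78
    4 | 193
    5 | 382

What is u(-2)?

First differences: 21, 59, 115, 189. Second differences: 38, 56, 74. Third differences: 18, 18.
Level-3 differences are constant, so u has degree 3.
Fitting a degree-3 polynomial gives u(n) = 3n³ + n² - 3n - 3.
Then u(-2) = -17.

-17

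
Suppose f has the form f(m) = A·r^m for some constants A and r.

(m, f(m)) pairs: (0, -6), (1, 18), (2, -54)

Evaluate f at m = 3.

162

Consecutive ratio: 18/(-6) = -3, and -54/18 = -3, so r = -3.
Then A·(-3)^0 = -6 gives A = -6, and f(m) = -6·(-3)^m.
f(3) = -6·(-3)^3 = 162.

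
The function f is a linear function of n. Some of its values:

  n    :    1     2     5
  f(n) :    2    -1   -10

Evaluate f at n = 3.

-4

Write f(n) = an + b; the 3 given values yield a linear system in the 2 coefficients.
Solving, f(n) = -3n + 5.
Then f(3) = -4.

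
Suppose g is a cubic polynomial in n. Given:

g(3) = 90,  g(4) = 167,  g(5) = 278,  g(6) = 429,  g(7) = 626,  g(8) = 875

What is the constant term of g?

First differences: 77, 111, 151, 197, 249. Second differences: 34, 40, 46, 52. Third differences: 6, 6, 6.
Level-3 differences are constant, so g has degree 3.
Fitting a degree-3 polynomial gives g(n) = n³ + 5n² + 5n + 3.
The constant term is g(0) = 3.

3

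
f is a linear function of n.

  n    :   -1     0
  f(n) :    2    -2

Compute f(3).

-14

Write f(n) = an + b; the 2 given values yield a linear system in the 2 coefficients.
Solving, f(n) = -4n - 2.
Then f(3) = -14.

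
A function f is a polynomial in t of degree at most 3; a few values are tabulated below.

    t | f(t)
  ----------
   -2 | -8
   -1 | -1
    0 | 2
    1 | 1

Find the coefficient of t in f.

First differences: 7, 3, -1. Second differences: -4, -4.
Level-2 differences are constant, so f has degree 2.
Fitting a degree-2 polynomial gives f(t) = -2t² + t + 2.
The coefficient of t is 1.

1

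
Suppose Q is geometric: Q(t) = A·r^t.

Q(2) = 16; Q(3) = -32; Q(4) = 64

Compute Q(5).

Consecutive ratio: -32/16 = -2, and 64/(-32) = -2, so r = -2.
Then A·(-2)^2 = 16 gives A = 4, and Q(t) = 4·(-2)^t.
Q(5) = 4·(-2)^5 = -128.

-128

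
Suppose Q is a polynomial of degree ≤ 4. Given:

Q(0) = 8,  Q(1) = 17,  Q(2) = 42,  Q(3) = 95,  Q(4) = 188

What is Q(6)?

542

Write Q(n) = an^4 + bn³ + cn² + dn + e; the 5 given values yield a linear system in the 5 coefficients.
Solving, the leading coefficient vanishes, and Q(n) = 2n³ + 2n² + 5n + 8.
Then Q(6) = 542.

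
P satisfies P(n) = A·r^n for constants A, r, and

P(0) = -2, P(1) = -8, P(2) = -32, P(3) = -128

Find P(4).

-512

Consecutive ratio: -8/(-2) = 4, and -32/(-8) = 4, so r = 4.
Then A·4^0 = -2 gives A = -2, and P(n) = -2·4^n.
P(4) = -2·4^4 = -512.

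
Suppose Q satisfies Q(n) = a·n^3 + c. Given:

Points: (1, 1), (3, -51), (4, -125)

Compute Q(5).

-247

From Q(1) = 1 and Q(3) = -51: 1a + c = 1 and 27a + c = -51.
Subtracting: 26a = -52, so a = -2; then c = 1 − (-2)·1 = 3.
So Q(n) = -2n³ + 3, and Q(5) = -247.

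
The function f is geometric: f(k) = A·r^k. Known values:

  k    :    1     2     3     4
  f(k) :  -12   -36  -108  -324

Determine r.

3

Consecutive ratio: -36/(-12) = 3, and -108/(-36) = 3, so r = 3.
Then A·3^1 = -12 gives A = -4, and f(k) = -4·3^k.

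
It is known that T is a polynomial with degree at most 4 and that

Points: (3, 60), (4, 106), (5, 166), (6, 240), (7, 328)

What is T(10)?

676

First differences: 46, 60, 74, 88. Second differences: 14, 14, 14.
Level-2 differences are constant, so T has degree 2.
Fitting a degree-2 polynomial gives T(n) = 7n² - 3n + 6.
Then T(10) = 676.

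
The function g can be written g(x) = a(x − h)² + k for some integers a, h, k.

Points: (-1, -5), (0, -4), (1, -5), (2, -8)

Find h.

First differences 1, -1, -3; second difference -2 = 2a, so a = -1.
Expanding, the x-coefficient is −2ah = 2h; matching it to the data gives h = 0, and then k = -4.
So g(x) = -1(x + 0)² − 4.
Hence h = 0.

0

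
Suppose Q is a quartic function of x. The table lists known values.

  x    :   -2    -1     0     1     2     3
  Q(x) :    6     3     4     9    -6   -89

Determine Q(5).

-771

First differences: -3, 1, 5, -15, -83. Second differences: 4, 4, -20, -68. Third differences: 0, -24, -48. Fourth differences: -24, -24.
Level-4 differences are constant, so Q has degree 4.
Fitting a degree-4 polynomial gives Q(x) = -x^4 - 2x³ + 3x² + 5x + 4.
Then Q(5) = -771.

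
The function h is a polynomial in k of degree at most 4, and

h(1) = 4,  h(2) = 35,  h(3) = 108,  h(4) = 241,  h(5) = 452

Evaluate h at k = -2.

-17

First differences: 31, 73, 133, 211. Second differences: 42, 60, 78. Third differences: 18, 18.
Level-3 differences are constant, so h has degree 3.
Fitting a degree-3 polynomial gives h(k) = 3k³ + 3k² + k - 3.
Then h(-2) = -17.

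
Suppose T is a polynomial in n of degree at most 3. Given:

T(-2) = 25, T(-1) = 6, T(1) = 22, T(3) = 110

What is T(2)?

Write T(n) = an³ + bn² + cn + d; the 4 given values yield a linear system in the 4 coefficients.
Solving, the leading coefficient vanishes, and T(n) = 9n² + 8n + 5.
Then T(2) = 57.

57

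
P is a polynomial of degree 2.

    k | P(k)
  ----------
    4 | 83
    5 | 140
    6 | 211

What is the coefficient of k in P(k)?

Write P(k) = ak² + bk + c; the 3 given values yield a linear system in the 3 coefficients.
Solving, P(k) = 7k² - 6k - 5.
The coefficient of k is -6.

-6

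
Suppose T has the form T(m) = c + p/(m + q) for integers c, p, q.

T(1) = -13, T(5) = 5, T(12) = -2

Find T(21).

(T(m) − c)(m + q) = p for each data point; the three points give a linear system in c and q, then p follows.
Solving: c = -4, q = -3, p = 18, so T(m) = -4 + 18/(m − 3).
Then T(21) = -4 + 18/18 = -3.

-3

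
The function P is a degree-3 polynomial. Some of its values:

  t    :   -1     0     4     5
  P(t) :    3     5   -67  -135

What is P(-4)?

Write P(t) = at³ + bt² + ct + d; the 4 given values yield a linear system in the 4 coefficients.
Solving, P(t) = -t³ - t² + 2t + 5.
Then P(-4) = 45.

45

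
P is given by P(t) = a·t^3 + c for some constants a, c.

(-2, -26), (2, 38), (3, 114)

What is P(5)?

506

From P(-2) = -26 and P(2) = 38: -8a + c = -26 and 8a + c = 38.
Subtracting: 16a = 64, so a = 4; then c = -26 − 4·(-8) = 6.
So P(t) = 4t³ + 6, and P(5) = 506.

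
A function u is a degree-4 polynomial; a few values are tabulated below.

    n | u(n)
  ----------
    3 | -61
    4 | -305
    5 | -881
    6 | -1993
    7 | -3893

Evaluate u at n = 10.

Write u(n) = an^4 + bn³ + cn² + dn + e; the 5 given values yield a linear system in the 5 coefficients.
Solving, u(n) = -2n^4 + 2n³ + 4n² + 4n - 1.
Then u(10) = -17561.

-17561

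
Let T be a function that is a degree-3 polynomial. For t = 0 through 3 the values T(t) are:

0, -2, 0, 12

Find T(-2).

Write T(t) = at³ + bt² + ct + d; the 4 given values yield a linear system in the 4 coefficients.
Solving, T(t) = t³ - t² - 2t.
Then T(-2) = -8.

-8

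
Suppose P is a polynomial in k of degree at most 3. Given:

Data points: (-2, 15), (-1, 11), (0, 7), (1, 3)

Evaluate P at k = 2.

-1

Write P(k) = ak³ + bk² + ck + d; the 4 given values yield a linear system in the 4 coefficients.
Solving, the top 2 coefficients vanish, and P(k) = -4k + 7.
Then P(2) = -1.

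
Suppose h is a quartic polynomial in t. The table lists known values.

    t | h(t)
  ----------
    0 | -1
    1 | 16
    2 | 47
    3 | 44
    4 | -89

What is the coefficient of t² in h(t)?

Write h(t) = at^4 + bt³ + ct² + dt + e; the 5 given values yield a linear system in the 5 coefficients.
Solving, h(t) = -2t^4 + 4t³ + 9t² + 6t - 1.
The coefficient of t² is 9.

9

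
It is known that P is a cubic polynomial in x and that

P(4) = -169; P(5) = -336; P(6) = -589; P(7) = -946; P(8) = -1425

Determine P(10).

First differences: -167, -253, -357, -479. Second differences: -86, -104, -122. Third differences: -18, -18.
Level-3 differences are constant, so P has degree 3.
Fitting a degree-3 polynomial gives P(x) = -3x³ + 2x² - 2x - 1.
Then P(10) = -2821.

-2821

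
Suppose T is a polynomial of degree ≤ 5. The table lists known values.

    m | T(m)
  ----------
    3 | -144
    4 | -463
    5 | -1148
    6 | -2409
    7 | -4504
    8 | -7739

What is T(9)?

First differences: -319, -685, -1261, -2095, -3235. Second differences: -366, -576, -834, -1140. Third differences: -210, -258, -306. Fourth differences: -48, -48.
Level-4 differences are constant, so T has degree 4.
Fitting a degree-4 polynomial gives T(m) = -2m^4 + m³ - m² + m - 3.
Then T(9) = -12468.

-12468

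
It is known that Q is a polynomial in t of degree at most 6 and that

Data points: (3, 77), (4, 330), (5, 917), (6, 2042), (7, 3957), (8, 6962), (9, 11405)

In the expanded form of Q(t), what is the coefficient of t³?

First differences: 253, 587, 1125, 1915, 3005, 4443. Second differences: 334, 538, 790, 1090, 1438. Third differences: 204, 252, 300, 348. Fourth differences: 48, 48, 48.
Level-4 differences are constant, so Q has degree 4.
Fitting a degree-4 polynomial gives Q(t) = 2t^4 - 2t³ - 3t² - 2t + 2.
The coefficient of t³ is -2.

-2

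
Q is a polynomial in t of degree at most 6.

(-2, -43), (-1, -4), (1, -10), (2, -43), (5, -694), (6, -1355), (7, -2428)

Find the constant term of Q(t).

Write Q(t) = at^6 + bt^5 + ct^4 + dt³ + et² + pt + q; the 7 given values yield a linear system in the 7 coefficients.
Solving, the top 2 coefficients vanish, and Q(t) = -t^4 + t³ - 7t² - 4t + 1.
The constant term is Q(0) = 1.

1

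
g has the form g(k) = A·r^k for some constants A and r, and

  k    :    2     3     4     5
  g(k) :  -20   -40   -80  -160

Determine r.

Consecutive ratio: -40/(-20) = 2, and -80/(-40) = 2, so r = 2.
Then A·2^2 = -20 gives A = -5, and g(k) = -5·2^k.

2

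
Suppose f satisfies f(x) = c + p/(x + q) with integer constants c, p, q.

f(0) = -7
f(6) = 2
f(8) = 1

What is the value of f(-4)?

-3

(f(x) − c)(x + q) = p for each data point; the three points give a linear system in c and q, then p follows.
Solving: c = -1, q = -2, p = 12, so f(x) = -1 + 12/(x − 2).
Then f(-4) = -1 + 12/(-6) = -3.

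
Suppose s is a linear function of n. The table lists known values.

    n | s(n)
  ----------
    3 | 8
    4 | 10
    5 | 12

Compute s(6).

Write s(n) = an + b; the 3 given values yield a linear system in the 2 coefficients.
Solving, s(n) = 2n + 2.
Then s(6) = 14.

14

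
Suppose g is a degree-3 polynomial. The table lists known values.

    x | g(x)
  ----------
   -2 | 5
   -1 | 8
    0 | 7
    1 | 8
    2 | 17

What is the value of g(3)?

First differences: 3, -1, 1, 9. Second differences: -4, 2, 8. Third differences: 6, 6.
Level-3 differences are constant, so g has degree 3.
Fitting a degree-3 polynomial gives g(x) = x³ + x² - x + 7.
Then g(3) = 40.

40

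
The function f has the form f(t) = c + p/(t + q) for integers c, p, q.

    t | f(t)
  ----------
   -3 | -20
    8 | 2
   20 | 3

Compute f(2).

0

(f(t) − c)(t + q) = p for each data point; the three points give a linear system in c and q, then p follows.
Solving: c = 4, q = 4, p = -24, so f(t) = 4 − 24/(t + 4).
Then f(2) = 4 − 24/6 = 0.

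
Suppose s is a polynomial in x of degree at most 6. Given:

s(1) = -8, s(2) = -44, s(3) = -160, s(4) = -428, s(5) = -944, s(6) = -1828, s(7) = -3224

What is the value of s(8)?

-5300

Write s(x) = ax^6 + bx^5 + cx^4 + dx³ + ex² + px + q; the 7 given values yield a linear system in the 7 coefficients.
Solving, the top 2 coefficients vanish, and s(x) = -x^4 - 2x³ - 3x² + 2x - 4.
Then s(8) = -5300.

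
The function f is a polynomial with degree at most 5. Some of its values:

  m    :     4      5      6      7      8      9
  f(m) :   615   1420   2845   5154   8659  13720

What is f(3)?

214

First differences: 805, 1425, 2309, 3505, 5061. Second differences: 620, 884, 1196, 1556. Third differences: 264, 312, 360. Fourth differences: 48, 48.
Level-4 differences are constant, so f has degree 4.
Fitting a degree-4 polynomial gives f(m) = 2m^4 + 8m² - 5m - 5.
Then f(3) = 214.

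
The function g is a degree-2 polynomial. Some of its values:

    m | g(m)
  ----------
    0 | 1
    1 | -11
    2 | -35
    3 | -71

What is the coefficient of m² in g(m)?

-6

First differences: -12, -24, -36. Second differences: -12, -12.
Level-2 differences are constant, so g has degree 2.
Fitting a degree-2 polynomial gives g(m) = -6m² - 6m + 1.
The coefficient of m² is -6.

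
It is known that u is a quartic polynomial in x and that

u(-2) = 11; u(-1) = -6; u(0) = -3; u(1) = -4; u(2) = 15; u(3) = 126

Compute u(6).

Write u(x) = ax^4 + bx³ + cx² + dx + e; the 6 given values yield a linear system in the 5 coefficients.
Solving, u(x) = 2x^4 - 4x² + x - 3.
Then u(6) = 2451.

2451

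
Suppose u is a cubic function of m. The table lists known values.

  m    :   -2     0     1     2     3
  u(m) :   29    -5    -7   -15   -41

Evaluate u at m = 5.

Write u(m) = am³ + bm² + cm + d; the 5 given values yield a linear system in the 4 coefficients.
Solving, u(m) = -2m³ + 3m² - 3m - 5.
Then u(5) = -195.

-195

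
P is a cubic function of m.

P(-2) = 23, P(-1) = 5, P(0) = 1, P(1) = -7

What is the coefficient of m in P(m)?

Write P(m) = am³ + bm² + cm + d; the 4 given values yield a linear system in the 4 coefficients.
Solving, P(m) = -3m³ - 2m² - 3m + 1.
The coefficient of m is -3.

-3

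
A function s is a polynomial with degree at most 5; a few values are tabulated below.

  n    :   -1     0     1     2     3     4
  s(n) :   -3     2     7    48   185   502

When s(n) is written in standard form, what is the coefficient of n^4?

1

First differences: 5, 5, 41, 137, 317. Second differences: 0, 36, 96, 180. Third differences: 36, 60, 84. Fourth differences: 24, 24.
Level-4 differences are constant, so s has degree 4.
Fitting a degree-4 polynomial gives s(n) = n^4 + 4n³ - n² + n + 2.
The coefficient of n^4 is 1.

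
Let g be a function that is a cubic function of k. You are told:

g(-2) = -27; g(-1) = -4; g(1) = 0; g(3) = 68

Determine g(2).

17

Write g(k) = ak³ + bk² + ck + d; the 4 given values yield a linear system in the 4 coefficients.
Solving, g(k) = 3k³ - k² - k - 1.
Then g(2) = 17.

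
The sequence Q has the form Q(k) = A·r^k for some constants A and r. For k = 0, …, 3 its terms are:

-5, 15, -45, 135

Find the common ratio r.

Consecutive ratio: 15/(-5) = -3, and -45/15 = -3, so r = -3.
Then A·(-3)^0 = -5 gives A = -5, and Q(k) = -5·(-3)^k.

-3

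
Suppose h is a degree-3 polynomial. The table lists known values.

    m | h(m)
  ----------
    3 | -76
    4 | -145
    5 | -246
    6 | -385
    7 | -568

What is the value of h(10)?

Write h(m) = am³ + bm² + cm + d; the 5 given values yield a linear system in the 4 coefficients.
Solving, h(m) = -m³ - 4m² - 4m - 1.
Then h(10) = -1441.

-1441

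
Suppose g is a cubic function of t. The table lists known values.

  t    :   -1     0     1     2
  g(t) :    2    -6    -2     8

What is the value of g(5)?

14

Write g(t) = at³ + bt² + ct + d; the 4 given values yield a linear system in the 4 coefficients.
Solving, g(t) = -t³ + 6t² - t - 6.
Then g(5) = 14.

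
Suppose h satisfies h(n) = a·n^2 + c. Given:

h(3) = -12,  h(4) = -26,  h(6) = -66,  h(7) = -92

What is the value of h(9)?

-156

From h(3) = -12 and h(4) = -26: 9a + c = -12 and 16a + c = -26.
Subtracting: 7a = -14, so a = -2; then c = -12 − (-2)·9 = 6.
So h(n) = -2n² + 6, and h(9) = -156.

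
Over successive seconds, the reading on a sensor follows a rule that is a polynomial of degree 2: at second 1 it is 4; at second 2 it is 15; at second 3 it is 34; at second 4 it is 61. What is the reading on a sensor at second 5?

Write the value at k as u(k).
First differences: 11, 19, 27. Second differences: 8, 8.
Level-2 differences are constant, so u has degree 2.
Extending the table by one column gives the next first difference 35, so u(5) = 61 + 35 = 96.

96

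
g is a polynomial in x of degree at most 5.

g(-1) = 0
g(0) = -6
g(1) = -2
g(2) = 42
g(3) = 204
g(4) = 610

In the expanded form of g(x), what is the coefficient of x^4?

First differences: -6, 4, 44, 162, 406. Second differences: 10, 40, 118, 244. Third differences: 30, 78, 126. Fourth differences: 48, 48.
Level-4 differences are constant, so g has degree 4.
Fitting a degree-4 polynomial gives g(x) = 2x^4 + x³ + 3x² - 2x - 6.
The coefficient of x^4 is 2.

2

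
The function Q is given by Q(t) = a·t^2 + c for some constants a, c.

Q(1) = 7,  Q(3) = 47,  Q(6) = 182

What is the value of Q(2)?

From Q(1) = 7 and Q(3) = 47: 1a + c = 7 and 9a + c = 47.
Subtracting: 8a = 40, so a = 5; then c = 7 − 5·1 = 2.
So Q(t) = 5t² + 2, and Q(2) = 22.

22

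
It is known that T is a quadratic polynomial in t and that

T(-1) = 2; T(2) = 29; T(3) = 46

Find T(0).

Write T(t) = at² + bt + c; the 3 given values yield a linear system in the 3 coefficients.
Solving, T(t) = 2t² + 7t + 7.
Then T(0) = 7.

7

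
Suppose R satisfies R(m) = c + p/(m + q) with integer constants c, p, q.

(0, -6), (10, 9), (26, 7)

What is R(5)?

(R(m) − c)(m + q) = p for each data point; the three points give a linear system in c and q, then p follows.
Solving: c = 6, q = -2, p = 24, so R(m) = 6 + 24/(m − 2).
Then R(5) = 6 + 24/3 = 14.

14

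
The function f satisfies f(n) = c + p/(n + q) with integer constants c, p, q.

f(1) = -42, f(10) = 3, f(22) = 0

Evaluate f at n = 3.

38

(f(n) − c)(n + q) = p for each data point; the three points give a linear system in c and q, then p follows.
Solving: c = -2, q = -2, p = 40, so f(n) = -2 + 40/(n − 2).
Then f(3) = -2 + 40/1 = 38.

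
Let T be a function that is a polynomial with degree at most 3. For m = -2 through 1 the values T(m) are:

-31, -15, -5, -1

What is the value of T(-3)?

-53

First differences: 16, 10, 4. Second differences: -6, -6.
Level-2 differences are constant, so T has degree 2.
Fitting a degree-2 polynomial gives T(m) = -3m² + 7m - 5.
Then T(-3) = -53.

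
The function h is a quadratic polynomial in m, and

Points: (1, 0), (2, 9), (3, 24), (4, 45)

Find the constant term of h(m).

-3

First differences: 9, 15, 21. Second differences: 6, 6.
Level-2 differences are constant, so h has degree 2.
Fitting a degree-2 polynomial gives h(m) = 3m² - 3.
The constant term is h(0) = -3.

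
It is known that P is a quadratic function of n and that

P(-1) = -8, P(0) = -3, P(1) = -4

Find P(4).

Write P(n) = an² + bn + c; the 3 given values yield a linear system in the 3 coefficients.
Solving, P(n) = -3n² + 2n - 3.
Then P(4) = -43.

-43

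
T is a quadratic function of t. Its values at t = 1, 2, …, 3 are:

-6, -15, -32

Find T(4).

Write T(t) = at² + bt + c; the 3 given values yield a linear system in the 3 coefficients.
Solving, T(t) = -4t² + 3t - 5.
Then T(4) = -57.

-57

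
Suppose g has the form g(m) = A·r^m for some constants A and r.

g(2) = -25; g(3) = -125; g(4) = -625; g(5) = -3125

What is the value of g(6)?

-15625

Consecutive ratio: -125/(-25) = 5, and -625/(-125) = 5, so r = 5.
Then A·5^2 = -25 gives A = -1, and g(m) = -1·5^m.
g(6) = -1·5^6 = -15625.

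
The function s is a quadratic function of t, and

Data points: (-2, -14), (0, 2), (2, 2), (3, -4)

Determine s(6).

Write s(t) = at² + bt + c; the 4 given values yield a linear system in the 3 coefficients.
Solving, s(t) = -2t² + 4t + 2.
Then s(6) = -46.

-46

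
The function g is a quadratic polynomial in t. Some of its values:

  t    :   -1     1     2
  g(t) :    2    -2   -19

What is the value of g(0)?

5

Write g(t) = at² + bt + c; the 3 given values yield a linear system in the 3 coefficients.
Solving, g(t) = -5t² - 2t + 5.
Then g(0) = 5.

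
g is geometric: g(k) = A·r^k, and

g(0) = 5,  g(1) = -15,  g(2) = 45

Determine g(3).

Consecutive ratio: -15/5 = -3, and 45/(-15) = -3, so r = -3.
Then A·(-3)^0 = 5 gives A = 5, and g(k) = 5·(-3)^k.
g(3) = 5·(-3)^3 = -135.

-135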